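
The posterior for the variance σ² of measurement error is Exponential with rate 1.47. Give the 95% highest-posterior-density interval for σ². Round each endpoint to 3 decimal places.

The exponential density is strictly decreasing on [0, ∞), so the HPD interval is anchored at 0: [0, q] with P(σ² ≤ q) = 0.95.
q = −ln(1 − 0.95) / 1.47 = 2.9957 / 1.47 = 2.038.

[0.000, 2.038]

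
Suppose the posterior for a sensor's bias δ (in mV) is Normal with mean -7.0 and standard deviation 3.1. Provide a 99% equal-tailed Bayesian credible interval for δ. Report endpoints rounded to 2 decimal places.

The posterior is symmetric, so the 99% equal-tailed interval is δ = -7.0 ± z·3.1 with z = 2.576.
Half-width: 2.576 × 3.1 = 7.99.
-7.0 − 7.99 = -14.99; -7.0 + 7.99 = 0.99.

[-14.99, 0.99]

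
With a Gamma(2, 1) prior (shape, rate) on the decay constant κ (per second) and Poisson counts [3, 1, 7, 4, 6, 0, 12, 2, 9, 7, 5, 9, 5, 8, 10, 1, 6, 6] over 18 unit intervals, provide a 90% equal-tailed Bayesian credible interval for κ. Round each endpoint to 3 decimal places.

[4.573, 6.329]

Posterior: Gamma(2+101, 1+18) = Gamma(103, 19) (shape, rate).
Equal-tailed 90% interval: Gamma(103, 19) quantiles at 0.05 and 0.95.
Posterior mean ≈ 5.421, SD ≈ 0.534; a Normal approximation gives roughly [4.542, 6.300].
Exact: lower = 4.573; upper = 6.329.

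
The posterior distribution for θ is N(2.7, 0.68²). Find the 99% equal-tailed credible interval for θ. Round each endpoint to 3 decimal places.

[0.948, 4.452]

The posterior is symmetric, so the 99% equal-tailed interval is θ = 2.7 ± z·0.68 with z = 2.576.
Half-width: 2.576 × 0.68 = 1.752.
2.7 − 1.752 = 0.948; 2.7 + 1.752 = 4.452.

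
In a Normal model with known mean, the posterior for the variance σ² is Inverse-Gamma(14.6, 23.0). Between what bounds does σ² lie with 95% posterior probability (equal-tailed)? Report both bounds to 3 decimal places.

Inverse-Gamma(14.6, 23.0) quantiles: F⁻¹(0.025) and F⁻¹(0.975).
Equivalently, 1/σ² ~ Gamma(14.6, rate = 23.0); invert its 0.975 and 0.025 quantiles.
Posterior mean ≈ 1.691, SD ≈ 0.476; a Normal approximation gives roughly [0.757, 2.625].
Exact: lower = 1.001; upper = 2.840.

[1.001, 2.840]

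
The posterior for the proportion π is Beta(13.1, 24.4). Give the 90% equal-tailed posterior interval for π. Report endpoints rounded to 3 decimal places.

Posterior: Beta(13.1, 24.4).
Equal-tailed 90% interval: the 0.05 and 0.95 quantiles of Beta(13.1, 24.4).
Posterior mean ≈ 0.349, SD ≈ 0.077; a Normal approximation gives roughly [0.223, 0.476].
Exact: F⁻¹(0.05) = 0.228; F⁻¹(0.95) = 0.480.

[0.228, 0.480]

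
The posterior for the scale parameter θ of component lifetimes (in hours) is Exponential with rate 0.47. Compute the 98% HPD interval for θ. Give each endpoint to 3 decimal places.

The exponential density is strictly decreasing on [0, ∞), so the HPD interval is anchored at 0: [0, q] with P(θ ≤ q) = 0.98.
q = −ln(1 − 0.98) / 0.47 = 3.9120 / 0.47 = 8.323.

[0.000, 8.323]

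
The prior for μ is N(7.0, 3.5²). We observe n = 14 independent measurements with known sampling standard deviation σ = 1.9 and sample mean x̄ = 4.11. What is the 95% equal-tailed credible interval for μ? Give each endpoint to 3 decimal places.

[3.185, 5.155]

Posterior precision = 1/3.5² + 14/1.9² = 0.0816 + 3.8781 = 3.9597, so posterior SD = 0.5025.
Posterior mean = (7.0/3.5² + 14·4.11/1.9²) / 3.9597 = 4.1696.
Interval: 4.1696 ± 1.960 × 0.5025 → [3.185, 5.155].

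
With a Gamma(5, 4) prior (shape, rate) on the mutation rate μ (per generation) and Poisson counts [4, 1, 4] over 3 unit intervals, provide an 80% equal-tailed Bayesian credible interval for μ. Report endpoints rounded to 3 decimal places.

Posterior: Gamma(5+9, 4+3) = Gamma(14, 7) (shape, rate).
Equal-tailed 80% interval: Gamma(14, 7) quantiles at 0.1 and 0.9.
Posterior mean ≈ 2.000, SD ≈ 0.535; a Normal approximation gives roughly [1.315, 2.685].
Exact: lower = 1.353; upper = 2.708.

[1.353, 2.708]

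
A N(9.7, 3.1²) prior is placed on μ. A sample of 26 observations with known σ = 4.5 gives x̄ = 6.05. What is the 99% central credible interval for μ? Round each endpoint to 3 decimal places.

[4.137, 8.510]

Posterior precision = 1/3.1² + 26/4.5² = 0.1041 + 1.2840 = 1.3880, so posterior SD = 0.8488.
Posterior mean = (9.7/3.1² + 26·6.05/4.5²) / 1.3880 = 6.3236.
Interval: 6.3236 ± 2.576 × 0.8488 → [4.137, 8.510].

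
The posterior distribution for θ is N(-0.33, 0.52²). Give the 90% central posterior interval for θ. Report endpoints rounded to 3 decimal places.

The posterior is symmetric, so the 90% equal-tailed interval is θ = -0.33 ± z·0.52 with z = 1.645.
Half-width: 1.645 × 0.52 = 0.855.
-0.33 − 0.855 = -1.185; -0.33 + 0.855 = 0.525.

[-1.185, 0.525]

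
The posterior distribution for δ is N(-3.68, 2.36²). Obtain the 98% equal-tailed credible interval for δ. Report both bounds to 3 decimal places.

The posterior is symmetric, so the 98% equal-tailed interval is δ = -3.68 ± z·2.36 with z = 2.326.
Half-width: 2.326 × 2.36 = 5.490.
-3.68 − 5.490 = -9.170; -3.68 + 5.490 = 1.810.

[-9.170, 1.810]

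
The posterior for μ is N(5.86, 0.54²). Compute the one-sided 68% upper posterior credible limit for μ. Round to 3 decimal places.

6.113

Need U with P(μ ≤ U) = 0.68: U = 5.86 + z_{0.32}·0.54.
z = 0.468; U = 5.86 + 0.468 × 0.54 = 6.113.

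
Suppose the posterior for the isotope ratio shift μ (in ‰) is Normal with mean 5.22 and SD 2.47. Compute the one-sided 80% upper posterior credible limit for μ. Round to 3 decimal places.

7.299

Need U with P(μ ≤ U) = 0.80: U = 5.22 + z_{0.2}·2.47.
z = 0.842; U = 5.22 + 0.842 × 2.47 = 7.299.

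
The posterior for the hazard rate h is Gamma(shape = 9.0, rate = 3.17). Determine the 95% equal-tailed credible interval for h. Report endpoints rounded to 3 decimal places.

Posterior: Gamma(shape 9.0, rate 3.17).
Equal-tailed 95% interval: Gamma(9.0, 3.17) quantiles at 0.025 and 0.975.
Posterior mean ≈ 2.839, SD ≈ 0.946; a Normal approximation gives roughly [0.984, 4.694].
Exact: lower = 1.298; upper = 4.973.

[1.298, 4.973]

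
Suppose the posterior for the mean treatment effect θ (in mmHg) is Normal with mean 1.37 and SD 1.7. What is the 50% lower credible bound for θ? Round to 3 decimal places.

1.370

Need L with P(θ ≥ L) = 0.50: L = 1.37 − z_{0.5}·1.7.
z = 0.000; L = 1.37 − 0.000 × 1.7 = 1.370.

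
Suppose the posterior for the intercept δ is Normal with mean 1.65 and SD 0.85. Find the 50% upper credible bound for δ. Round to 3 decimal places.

1.650

Need U with P(δ ≤ U) = 0.50: U = 1.65 + z_{0.5}·0.85.
z = 0.000; U = 1.65 + 0.000 × 0.85 = 1.650.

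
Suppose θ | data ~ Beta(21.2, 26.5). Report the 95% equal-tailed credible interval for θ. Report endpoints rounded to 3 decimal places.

Posterior: Beta(21.2, 26.5).
Equal-tailed 95% interval: the 0.025 and 0.975 quantiles of Beta(21.2, 26.5).
Posterior mean ≈ 0.444, SD ≈ 0.071; a Normal approximation gives roughly [0.305, 0.584].
Exact: F⁻¹(0.025) = 0.308; F⁻¹(0.975) = 0.586.

[0.308, 0.586]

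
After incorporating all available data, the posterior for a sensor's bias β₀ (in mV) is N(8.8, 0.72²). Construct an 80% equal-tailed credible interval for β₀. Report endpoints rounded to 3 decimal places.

[7.877, 9.723]

The posterior is symmetric, so the 80% equal-tailed interval is β₀ = 8.8 ± z·0.72 with z = 1.282.
Half-width: 1.282 × 0.72 = 0.923.
8.8 − 0.923 = 7.877; 8.8 + 0.923 = 9.723.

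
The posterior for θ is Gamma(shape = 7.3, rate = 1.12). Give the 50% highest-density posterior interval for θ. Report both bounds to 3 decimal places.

The posterior is unimodal and skewed, so the HPD interval has equal density at both endpoints and is the shortest 50% interval.
Solving f(4.229) = f(7.299) with F(7.299) − F(4.229) = 0.50 gives [4.229, 7.299].
For comparison, the equal-tailed interval is [4.771, 7.944]; the HPD is narrower and shifted toward the mode.

[4.229, 7.299]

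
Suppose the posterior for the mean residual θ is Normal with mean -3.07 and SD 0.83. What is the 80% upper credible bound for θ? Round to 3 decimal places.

-2.371

Need U with P(θ ≤ U) = 0.80: U = -3.07 + z_{0.2}·0.83.
z = 0.842; U = -3.07 + 0.842 × 0.83 = -2.371.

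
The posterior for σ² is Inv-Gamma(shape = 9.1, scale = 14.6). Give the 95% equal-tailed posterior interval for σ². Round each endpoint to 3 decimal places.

Inverse-Gamma(9.1, 14.6) quantiles: F⁻¹(0.025) and F⁻¹(0.975).
Equivalently, 1/σ² ~ Gamma(9.1, rate = 14.6); invert its 0.975 and 0.025 quantiles.
Posterior mean ≈ 1.802, SD ≈ 0.676; a Normal approximation gives roughly [0.477, 3.128].
Exact: lower = 0.918; upper = 3.491.

[0.918, 3.491]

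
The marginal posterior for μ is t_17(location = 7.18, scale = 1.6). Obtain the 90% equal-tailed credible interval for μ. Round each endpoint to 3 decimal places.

The t_17 distribution is symmetric; the 90% interval is 7.18 ± t·1.6 with t_{0.95,17} = 1.740.
Half-width: 1.740 × 1.6 = 2.783.
7.18 − 2.783 = 4.397; 7.18 + 2.783 = 9.963.

[4.397, 9.963]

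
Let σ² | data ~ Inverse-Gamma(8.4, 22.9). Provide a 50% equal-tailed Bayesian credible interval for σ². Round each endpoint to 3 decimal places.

[2.260, 3.630]

Inverse-Gamma(8.4, 22.9) quantiles: F⁻¹(0.25) and F⁻¹(0.75).
Equivalently, 1/σ² ~ Gamma(8.4, rate = 22.9); invert its 0.75 and 0.25 quantiles.
Posterior mean ≈ 3.095, SD ≈ 1.223; a Normal approximation gives roughly [2.270, 3.920].
Exact: lower = 2.260; upper = 3.630.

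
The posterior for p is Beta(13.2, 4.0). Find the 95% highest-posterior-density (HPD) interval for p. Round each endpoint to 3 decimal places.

The posterior is unimodal and skewed, so the HPD interval has equal density at both endpoints and is the shortest 95% interval.
Solving f(0.573) = f(0.944) with F(0.944) − F(0.573) = 0.95 gives [0.573, 0.944].
For comparison, the equal-tailed interval is [0.548, 0.928]; the HPD is narrower and shifted toward the mode.

[0.573, 0.944]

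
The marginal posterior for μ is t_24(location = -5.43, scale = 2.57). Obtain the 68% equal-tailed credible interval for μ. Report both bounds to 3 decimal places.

[-8.040, -2.820]

The t_24 distribution is symmetric; the 68% interval is -5.43 ± t·2.57 with t_{0.84,24} = 1.015.
Half-width: 1.015 × 2.57 = 2.610.
-5.43 − 2.610 = -8.040; -5.43 + 2.610 = -2.820.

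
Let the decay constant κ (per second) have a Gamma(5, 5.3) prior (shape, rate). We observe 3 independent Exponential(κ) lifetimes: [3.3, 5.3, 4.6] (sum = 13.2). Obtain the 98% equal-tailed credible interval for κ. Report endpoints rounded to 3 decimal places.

Posterior: Gamma(5+3, 5.3+13.2) = Gamma(8, 18.5) (shape, rate).
Equal-tailed 98% interval: Gamma(8, 18.5) quantiles at 0.01 and 0.99.
Posterior mean ≈ 0.432, SD ≈ 0.153; a Normal approximation gives roughly [0.077, 0.788].
Exact: lower = 0.157; upper = 0.865.

[0.157, 0.865]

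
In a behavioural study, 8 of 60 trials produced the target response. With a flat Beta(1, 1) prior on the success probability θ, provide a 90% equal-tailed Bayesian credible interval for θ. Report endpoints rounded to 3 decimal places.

[0.079, 0.224]

Posterior: Beta(1+8, 1+52) = Beta(9, 53).
Equal-tailed 90% interval: the 0.05 and 0.95 quantiles of Beta(9, 53).
Posterior mean ≈ 0.145, SD ≈ 0.044; a Normal approximation gives roughly [0.072, 0.218].
Exact: F⁻¹(0.05) = 0.079; F⁻¹(0.95) = 0.224.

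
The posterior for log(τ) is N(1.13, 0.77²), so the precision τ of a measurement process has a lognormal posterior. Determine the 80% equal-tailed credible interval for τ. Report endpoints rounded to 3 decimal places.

[1.154, 8.304]

On the log scale the 80% interval is 1.13 ± 1.282 × 0.77 = [0.1432, 2.1168].
Exponentiate: [e^0.1432, e^2.1168] = [1.154, 8.304].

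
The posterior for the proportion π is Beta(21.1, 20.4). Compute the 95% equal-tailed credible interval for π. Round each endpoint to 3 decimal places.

[0.359, 0.658]

Posterior: Beta(21.1, 20.4).
Equal-tailed 95% interval: the 0.025 and 0.975 quantiles of Beta(21.1, 20.4).
Posterior mean ≈ 0.508, SD ≈ 0.077; a Normal approximation gives roughly [0.358, 0.659].
Exact: F⁻¹(0.025) = 0.359; F⁻¹(0.975) = 0.658.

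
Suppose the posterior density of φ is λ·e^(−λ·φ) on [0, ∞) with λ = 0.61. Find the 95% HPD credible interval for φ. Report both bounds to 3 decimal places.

[0.000, 4.911]

The exponential density is strictly decreasing on [0, ∞), so the HPD interval is anchored at 0: [0, q] with P(φ ≤ q) = 0.95.
q = −ln(1 − 0.95) / 0.61 = 2.9957 / 0.61 = 4.911.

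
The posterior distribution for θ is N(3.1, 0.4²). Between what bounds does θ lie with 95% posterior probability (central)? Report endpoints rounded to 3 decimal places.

The posterior is symmetric, so the 95% equal-tailed interval is θ = 3.1 ± z·0.4 with z = 1.960.
Half-width: 1.960 × 0.4 = 0.784.
3.1 − 0.784 = 2.316; 3.1 + 0.784 = 3.884.

[2.316, 3.884]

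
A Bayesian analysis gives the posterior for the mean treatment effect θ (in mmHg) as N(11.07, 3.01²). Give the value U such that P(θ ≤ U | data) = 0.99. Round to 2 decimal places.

Need U with P(θ ≤ U) = 0.99: U = 11.07 + z_{0.01}·3.01.
z = 2.326; U = 11.07 + 2.326 × 3.01 = 18.07.

18.07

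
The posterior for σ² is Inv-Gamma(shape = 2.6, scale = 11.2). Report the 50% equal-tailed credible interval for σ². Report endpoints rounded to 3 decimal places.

[3.260, 7.919]

Inverse-Gamma(2.6, 11.2) quantiles: F⁻¹(0.25) and F⁻¹(0.75).
Equivalently, 1/σ² ~ Gamma(2.6, rate = 11.2); invert its 0.75 and 0.25 quantiles.
Posterior mean ≈ 7.000, SD ≈ 9.037; a Normal approximation gives roughly [0.905, 13.095].
Exact: lower = 3.260; upper = 7.919.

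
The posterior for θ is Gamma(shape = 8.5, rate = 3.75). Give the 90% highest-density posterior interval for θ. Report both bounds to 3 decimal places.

The posterior is unimodal and skewed, so the HPD interval has equal density at both endpoints and is the shortest 90% interval.
Solving f(1.018) = f(3.472) with F(3.472) − F(1.018) = 0.90 gives [1.018, 3.472].
For comparison, the equal-tailed interval is [1.156, 3.678]; the HPD is narrower and shifted toward the mode.

[1.018, 3.472]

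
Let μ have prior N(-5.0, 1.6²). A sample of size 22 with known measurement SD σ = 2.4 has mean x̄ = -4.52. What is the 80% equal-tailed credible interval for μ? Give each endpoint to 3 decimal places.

Posterior precision = 1/1.6² + 22/2.4² = 0.3906 + 3.8194 = 4.2101, so posterior SD = 0.4874.
Posterior mean = (-5.0/1.6² + 22·-4.52/2.4²) / 4.2101 = -4.5645.
Interval: -4.5645 ± 1.282 × 0.4874 → [-5.189, -3.940].

[-5.189, -3.940]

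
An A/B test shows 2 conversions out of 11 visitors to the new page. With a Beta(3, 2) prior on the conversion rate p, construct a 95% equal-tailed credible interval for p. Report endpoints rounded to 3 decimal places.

Posterior: Beta(3+2, 2+9) = Beta(5, 11).
Equal-tailed 95% interval: the 0.025 and 0.975 quantiles of Beta(5, 11).
Posterior mean ≈ 0.312, SD ≈ 0.112; a Normal approximation gives roughly [0.092, 0.533].
Exact: F⁻¹(0.025) = 0.118; F⁻¹(0.975) = 0.551.

[0.118, 0.551]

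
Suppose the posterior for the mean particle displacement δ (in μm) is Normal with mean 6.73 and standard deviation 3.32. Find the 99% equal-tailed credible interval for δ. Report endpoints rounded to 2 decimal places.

[-1.82, 15.28]

The posterior is symmetric, so the 99% equal-tailed interval is δ = 6.73 ± z·3.32 with z = 2.576.
Half-width: 2.576 × 3.32 = 8.55.
6.73 − 8.55 = -1.82; 6.73 + 8.55 = 15.28.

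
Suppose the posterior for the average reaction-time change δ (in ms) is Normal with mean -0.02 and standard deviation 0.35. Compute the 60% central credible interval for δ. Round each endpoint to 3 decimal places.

The posterior is symmetric, so the 60% equal-tailed interval is δ = -0.02 ± z·0.35 with z = 0.842.
Half-width: 0.842 × 0.35 = 0.295.
-0.02 − 0.295 = -0.315; -0.02 + 0.295 = 0.275.

[-0.315, 0.275]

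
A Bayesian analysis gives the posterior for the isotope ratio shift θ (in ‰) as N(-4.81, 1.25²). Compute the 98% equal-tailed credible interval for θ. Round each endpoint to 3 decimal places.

[-7.718, -1.902]

The posterior is symmetric, so the 98% equal-tailed interval is θ = -4.81 ± z·1.25 with z = 2.326.
Half-width: 2.326 × 1.25 = 2.908.
-4.81 − 2.908 = -7.718; -4.81 + 2.908 = -1.902.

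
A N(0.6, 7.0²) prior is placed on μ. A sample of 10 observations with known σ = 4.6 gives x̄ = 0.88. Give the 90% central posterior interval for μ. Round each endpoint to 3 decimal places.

[-1.474, 3.211]

Posterior precision = 1/7.0² + 10/4.6² = 0.0204 + 0.4726 = 0.4930, so posterior SD = 1.4242.
Posterior mean = (0.6/7.0² + 10·0.88/4.6²) / 0.4930 = 0.8684.
Interval: 0.8684 ± 1.645 × 1.4242 → [-1.474, 3.211].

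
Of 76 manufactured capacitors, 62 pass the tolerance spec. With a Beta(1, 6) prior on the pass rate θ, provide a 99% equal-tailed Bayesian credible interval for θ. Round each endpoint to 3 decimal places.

Posterior: Beta(1+62, 6+14) = Beta(63, 20).
Equal-tailed 99% interval: the 0.005 and 0.995 quantiles of Beta(63, 20).
Posterior mean ≈ 0.759, SD ≈ 0.047; a Normal approximation gives roughly [0.639, 0.879].
Exact: F⁻¹(0.005) = 0.629; F⁻¹(0.995) = 0.866.

[0.629, 0.866]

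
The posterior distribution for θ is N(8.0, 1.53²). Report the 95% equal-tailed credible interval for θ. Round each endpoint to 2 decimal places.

The posterior is symmetric, so the 95% equal-tailed interval is θ = 8.0 ± z·1.53 with z = 1.960.
Half-width: 1.960 × 1.53 = 3.00.
8.0 − 3.00 = 5.00; 8.0 + 3.00 = 11.00.

[5.00, 11.00]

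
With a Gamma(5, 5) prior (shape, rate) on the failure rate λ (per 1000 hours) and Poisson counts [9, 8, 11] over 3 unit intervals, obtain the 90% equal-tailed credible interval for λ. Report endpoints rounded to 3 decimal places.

[3.019, 5.373]

Posterior: Gamma(5+28, 5+3) = Gamma(33, 8) (shape, rate).
Equal-tailed 90% interval: Gamma(33, 8) quantiles at 0.05 and 0.95.
Posterior mean ≈ 4.125, SD ≈ 0.718; a Normal approximation gives roughly [2.944, 5.306].
Exact: lower = 3.019; upper = 5.373.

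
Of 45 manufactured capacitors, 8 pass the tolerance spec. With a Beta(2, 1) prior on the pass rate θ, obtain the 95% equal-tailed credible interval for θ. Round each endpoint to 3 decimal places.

Posterior: Beta(2+8, 1+37) = Beta(10, 38).
Equal-tailed 95% interval: the 0.025 and 0.975 quantiles of Beta(10, 38).
Posterior mean ≈ 0.208, SD ≈ 0.058; a Normal approximation gives roughly [0.095, 0.322].
Exact: F⁻¹(0.025) = 0.107; F⁻¹(0.975) = 0.333.

[0.107, 0.333]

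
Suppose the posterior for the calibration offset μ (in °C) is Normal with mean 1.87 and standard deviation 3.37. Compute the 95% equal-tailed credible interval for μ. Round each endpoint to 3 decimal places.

[-4.735, 8.475]

The posterior is symmetric, so the 95% equal-tailed interval is μ = 1.87 ± z·3.37 with z = 1.960.
Half-width: 1.960 × 3.37 = 6.605.
1.87 − 6.605 = -4.735; 1.87 + 6.605 = 8.475.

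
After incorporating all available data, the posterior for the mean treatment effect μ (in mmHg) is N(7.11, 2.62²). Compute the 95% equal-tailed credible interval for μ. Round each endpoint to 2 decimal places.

The posterior is symmetric, so the 95% equal-tailed interval is μ = 7.11 ± z·2.62 with z = 1.960.
Half-width: 1.960 × 2.62 = 5.14.
7.11 − 5.14 = 1.97; 7.11 + 5.14 = 12.25.

[1.97, 12.25]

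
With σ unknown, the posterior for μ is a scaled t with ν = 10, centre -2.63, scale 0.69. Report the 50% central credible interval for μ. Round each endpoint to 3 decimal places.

The t_10 distribution is symmetric; the 50% interval is -2.63 ± t·0.69 with t_{0.75,10} = 0.700.
Half-width: 0.700 × 0.69 = 0.483.
-2.63 − 0.483 = -3.113; -2.63 + 0.483 = -2.147.

[-3.113, -2.147]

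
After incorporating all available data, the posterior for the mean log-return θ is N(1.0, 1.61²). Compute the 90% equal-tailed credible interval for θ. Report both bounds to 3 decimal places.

The posterior is symmetric, so the 90% equal-tailed interval is θ = 1.0 ± z·1.61 with z = 1.645.
Half-width: 1.645 × 1.61 = 2.648.
1.0 − 2.648 = -1.648; 1.0 + 2.648 = 3.648.

[-1.648, 3.648]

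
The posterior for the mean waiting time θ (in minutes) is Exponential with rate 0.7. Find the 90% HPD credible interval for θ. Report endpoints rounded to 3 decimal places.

[0.000, 3.289]

The exponential density is strictly decreasing on [0, ∞), so the HPD interval is anchored at 0: [0, q] with P(θ ≤ q) = 0.90.
q = −ln(1 − 0.90) / 0.7 = 2.3026 / 0.7 = 3.289.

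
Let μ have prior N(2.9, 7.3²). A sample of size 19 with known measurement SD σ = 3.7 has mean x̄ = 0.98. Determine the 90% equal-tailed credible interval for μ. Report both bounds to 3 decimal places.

[-0.381, 2.392]

Posterior precision = 1/7.3² + 19/3.7² = 0.0188 + 1.3879 = 1.4066, so posterior SD = 0.8432.
Posterior mean = (2.9/7.3² + 19·0.98/3.7²) / 1.4066 = 1.0056.
Interval: 1.0056 ± 1.645 × 0.8432 → [-0.381, 2.392].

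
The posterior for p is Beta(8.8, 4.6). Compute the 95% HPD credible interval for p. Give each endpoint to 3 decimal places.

[0.412, 0.889]

The posterior is unimodal and skewed, so the HPD interval has equal density at both endpoints and is the shortest 95% interval.
Solving f(0.412) = f(0.889) with F(0.889) − F(0.412) = 0.95 gives [0.412, 0.889].
For comparison, the equal-tailed interval is [0.394, 0.875]; the HPD is narrower and shifted toward the mode.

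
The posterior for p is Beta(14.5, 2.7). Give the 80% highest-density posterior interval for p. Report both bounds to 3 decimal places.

[0.761, 0.963]

The posterior is unimodal and skewed, so the HPD interval has equal density at both endpoints and is the shortest 80% interval.
Solving f(0.761) = f(0.963) with F(0.963) − F(0.761) = 0.80 gives [0.761, 0.963].
For comparison, the equal-tailed interval is [0.726, 0.942]; the HPD is narrower and shifted toward the mode.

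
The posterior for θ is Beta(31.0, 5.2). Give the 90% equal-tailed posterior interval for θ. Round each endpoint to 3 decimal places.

Posterior: Beta(31.0, 5.2).
Equal-tailed 90% interval: the 0.05 and 0.95 quantiles of Beta(31.0, 5.2).
Posterior mean ≈ 0.856, SD ≈ 0.058; a Normal approximation gives roughly [0.762, 0.951].
Exact: F⁻¹(0.05) = 0.752; F⁻¹(0.95) = 0.939.

[0.752, 0.939]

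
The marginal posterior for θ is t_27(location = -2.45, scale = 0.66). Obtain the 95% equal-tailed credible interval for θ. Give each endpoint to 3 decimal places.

The t_27 distribution is symmetric; the 95% interval is -2.45 ± t·0.66 with t_{0.975,27} = 2.052.
Half-width: 2.052 × 0.66 = 1.354.
-2.45 − 1.354 = -3.804; -2.45 + 1.354 = -1.096.

[-3.804, -1.096]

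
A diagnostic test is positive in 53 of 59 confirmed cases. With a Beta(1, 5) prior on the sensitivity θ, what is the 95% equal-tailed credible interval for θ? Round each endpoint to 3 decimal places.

Posterior: Beta(1+53, 5+6) = Beta(54, 11).
Equal-tailed 95% interval: the 0.025 and 0.975 quantiles of Beta(54, 11).
Posterior mean ≈ 0.831, SD ≈ 0.046; a Normal approximation gives roughly [0.740, 0.921].
Exact: F⁻¹(0.025) = 0.731; F⁻¹(0.975) = 0.911.

[0.731, 0.911]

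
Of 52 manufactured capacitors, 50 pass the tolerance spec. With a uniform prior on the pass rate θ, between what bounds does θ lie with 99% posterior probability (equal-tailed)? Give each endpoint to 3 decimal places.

[0.837, 0.994]

Posterior: Beta(1+50, 1+2) = Beta(51, 3).
Equal-tailed 99% interval: the 0.005 and 0.995 quantiles of Beta(51, 3).
Posterior mean ≈ 0.944, SD ≈ 0.031; a Normal approximation gives roughly [0.865, 1.024].
Exact: F⁻¹(0.005) = 0.837; F⁻¹(0.995) = 0.994.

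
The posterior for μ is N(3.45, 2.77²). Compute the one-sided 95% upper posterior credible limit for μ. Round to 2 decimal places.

8.01

Need U with P(μ ≤ U) = 0.95: U = 3.45 + z_{0.05}·2.77.
z = 1.645; U = 3.45 + 1.645 × 2.77 = 8.01.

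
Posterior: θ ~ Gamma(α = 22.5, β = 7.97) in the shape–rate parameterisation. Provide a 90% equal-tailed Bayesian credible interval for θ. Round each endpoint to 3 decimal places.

[1.920, 3.868]

Posterior: Gamma(shape 22.5, rate 7.97).
Equal-tailed 90% interval: Gamma(22.5, 7.97) quantiles at 0.05 and 0.95.
Posterior mean ≈ 2.823, SD ≈ 0.595; a Normal approximation gives roughly [1.844, 3.802].
Exact: lower = 1.920; upper = 3.868.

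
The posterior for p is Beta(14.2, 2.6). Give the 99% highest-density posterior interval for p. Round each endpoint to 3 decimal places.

The posterior is unimodal and skewed, so the HPD interval has equal density at both endpoints and is the shortest 99% interval.
Solving f(0.594) = f(0.994) with F(0.994) − F(0.594) = 0.99 gives [0.594, 0.994].
For comparison, the equal-tailed interval is [0.564, 0.985]; the HPD is narrower and shifted toward the mode.

[0.594, 0.994]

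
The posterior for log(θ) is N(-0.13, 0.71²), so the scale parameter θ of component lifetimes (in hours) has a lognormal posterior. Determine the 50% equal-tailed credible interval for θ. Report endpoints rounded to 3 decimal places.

On the log scale the 50% interval is -0.13 ± 0.674 × 0.71 = [-0.6089, 0.3489].
Exponentiate: [e^-0.6089, e^0.3489] = [0.544, 1.417].

[0.544, 1.417]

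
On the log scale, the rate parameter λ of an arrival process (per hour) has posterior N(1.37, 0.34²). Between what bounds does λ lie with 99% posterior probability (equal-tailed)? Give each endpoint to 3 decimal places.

On the log scale the 99% interval is 1.37 ± 2.576 × 0.34 = [0.4942, 2.2458].
Exponentiate: [e^0.4942, e^2.2458] = [1.639, 9.448].

[1.639, 9.448]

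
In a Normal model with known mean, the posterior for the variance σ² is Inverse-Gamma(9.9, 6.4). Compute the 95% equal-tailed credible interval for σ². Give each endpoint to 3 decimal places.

[0.378, 1.354]

Inverse-Gamma(9.9, 6.4) quantiles: F⁻¹(0.025) and F⁻¹(0.975).
Equivalently, 1/σ² ~ Gamma(9.9, rate = 6.4); invert its 0.975 and 0.025 quantiles.
Posterior mean ≈ 0.719, SD ≈ 0.256; a Normal approximation gives roughly [0.218, 1.221].
Exact: lower = 0.378; upper = 1.354.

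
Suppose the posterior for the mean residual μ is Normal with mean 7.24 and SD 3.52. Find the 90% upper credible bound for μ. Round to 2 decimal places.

11.75

Need U with P(μ ≤ U) = 0.90: U = 7.24 + z_{0.1}·3.52.
z = 1.282; U = 7.24 + 1.282 × 3.52 = 11.75.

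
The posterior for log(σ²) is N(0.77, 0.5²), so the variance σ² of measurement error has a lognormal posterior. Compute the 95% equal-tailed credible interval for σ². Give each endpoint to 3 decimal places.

[0.811, 5.754]

On the log scale the 95% interval is 0.77 ± 1.960 × 0.5 = [-0.2100, 1.7500].
Exponentiate: [e^-0.2100, e^1.7500] = [0.811, 5.754].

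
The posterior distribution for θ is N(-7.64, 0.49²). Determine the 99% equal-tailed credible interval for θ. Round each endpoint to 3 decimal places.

The posterior is symmetric, so the 99% equal-tailed interval is θ = -7.64 ± z·0.49 with z = 2.576.
Half-width: 2.576 × 0.49 = 1.262.
-7.64 − 1.262 = -8.902; -7.64 + 1.262 = -6.378.

[-8.902, -6.378]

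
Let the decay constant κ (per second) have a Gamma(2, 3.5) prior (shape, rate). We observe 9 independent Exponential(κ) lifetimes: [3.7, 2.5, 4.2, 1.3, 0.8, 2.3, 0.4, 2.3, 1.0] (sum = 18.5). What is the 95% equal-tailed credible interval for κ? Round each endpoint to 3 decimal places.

Posterior: Gamma(2+9, 3.5+18.5) = Gamma(11, 22.0) (shape, rate).
Equal-tailed 95% interval: Gamma(11, 22.0) quantiles at 0.025 and 0.975.
Posterior mean ≈ 0.500, SD ≈ 0.151; a Normal approximation gives roughly [0.205, 0.795].
Exact: lower = 0.250; upper = 0.836.

[0.250, 0.836]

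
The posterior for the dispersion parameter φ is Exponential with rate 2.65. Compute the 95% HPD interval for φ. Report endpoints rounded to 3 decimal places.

The exponential density is strictly decreasing on [0, ∞), so the HPD interval is anchored at 0: [0, q] with P(φ ≤ q) = 0.95.
q = −ln(1 − 0.95) / 2.65 = 2.9957 / 2.65 = 1.130.

[0.000, 1.130]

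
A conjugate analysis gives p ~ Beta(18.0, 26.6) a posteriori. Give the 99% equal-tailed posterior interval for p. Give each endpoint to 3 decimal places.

[0.228, 0.595]

Posterior: Beta(18.0, 26.6).
Equal-tailed 99% interval: the 0.005 and 0.995 quantiles of Beta(18.0, 26.6).
Posterior mean ≈ 0.404, SD ≈ 0.073; a Normal approximation gives roughly [0.216, 0.591].
Exact: F⁻¹(0.005) = 0.228; F⁻¹(0.995) = 0.595.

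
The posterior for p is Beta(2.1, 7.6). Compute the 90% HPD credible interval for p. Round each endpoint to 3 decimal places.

The posterior is unimodal and skewed, so the HPD interval has equal density at both endpoints and is the shortest 90% interval.
Solving f(0.021) = f(0.402) with F(0.402) − F(0.021) = 0.90 gives [0.021, 0.402].
For comparison, the equal-tailed interval is [0.048, 0.454]; the HPD is narrower and shifted toward the mode.

[0.021, 0.402]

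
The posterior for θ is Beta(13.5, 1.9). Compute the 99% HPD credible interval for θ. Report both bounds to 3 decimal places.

The posterior is unimodal and skewed, so the HPD interval has equal density at both endpoints and is the shortest 99% interval.
Solving f(0.629) = f(0.999) with F(0.999) − F(0.629) = 0.99 gives [0.629, 0.999].
For comparison, the equal-tailed interval is [0.595, 0.994]; the HPD is narrower and shifted toward the mode.

[0.629, 0.999]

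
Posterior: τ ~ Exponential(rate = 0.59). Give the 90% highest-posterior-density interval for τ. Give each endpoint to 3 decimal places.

The exponential density is strictly decreasing on [0, ∞), so the HPD interval is anchored at 0: [0, q] with P(τ ≤ q) = 0.90.
q = −ln(1 − 0.90) / 0.59 = 2.3026 / 0.59 = 3.903.

[0.000, 3.903]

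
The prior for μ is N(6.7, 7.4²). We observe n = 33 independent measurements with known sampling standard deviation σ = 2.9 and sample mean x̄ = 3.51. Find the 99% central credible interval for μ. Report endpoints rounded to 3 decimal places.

Posterior precision = 1/7.4² + 33/2.9² = 0.0183 + 3.9239 = 3.9422, so posterior SD = 0.5037.
Posterior mean = (6.7/7.4² + 33·3.51/2.9²) / 3.9422 = 3.5248.
Interval: 3.5248 ± 2.576 × 0.5037 → [2.227, 4.822].

[2.227, 4.822]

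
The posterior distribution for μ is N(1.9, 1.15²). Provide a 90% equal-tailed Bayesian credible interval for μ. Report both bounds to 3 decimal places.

[0.008, 3.792]

The posterior is symmetric, so the 90% equal-tailed interval is μ = 1.9 ± z·1.15 with z = 1.645.
Half-width: 1.645 × 1.15 = 1.892.
1.9 − 1.892 = 0.008; 1.9 + 1.892 = 3.792.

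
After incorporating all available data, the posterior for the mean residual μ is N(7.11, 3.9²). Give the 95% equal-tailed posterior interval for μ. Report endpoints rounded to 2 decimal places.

The posterior is symmetric, so the 95% equal-tailed interval is μ = 7.11 ± z·3.9 with z = 1.960.
Half-width: 1.960 × 3.9 = 7.64.
7.11 − 7.64 = -0.53; 7.11 + 7.64 = 14.75.

[-0.53, 14.75]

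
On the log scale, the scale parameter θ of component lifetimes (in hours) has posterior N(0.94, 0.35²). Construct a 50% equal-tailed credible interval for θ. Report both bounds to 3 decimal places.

[2.022, 3.242]

On the log scale the 50% interval is 0.94 ± 0.674 × 0.35 = [0.7039, 1.1761].
Exponentiate: [e^0.7039, e^1.1761] = [2.022, 3.242].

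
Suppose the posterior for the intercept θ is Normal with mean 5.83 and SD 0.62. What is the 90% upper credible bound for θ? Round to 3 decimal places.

6.625

Need U with P(θ ≤ U) = 0.90: U = 5.83 + z_{0.1}·0.62.
z = 1.282; U = 5.83 + 1.282 × 0.62 = 6.625.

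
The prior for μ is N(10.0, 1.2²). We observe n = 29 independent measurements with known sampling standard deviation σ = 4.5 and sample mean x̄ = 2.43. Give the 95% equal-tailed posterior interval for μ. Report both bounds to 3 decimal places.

Posterior precision = 1/1.2² + 29/4.5² = 0.6944 + 1.4321 = 2.1265, so posterior SD = 0.6857.
Posterior mean = (10.0/1.2² + 29·2.43/4.5²) / 2.1265 = 4.9021.
Interval: 4.9021 ± 1.960 × 0.6857 → [3.558, 6.246].

[3.558, 6.246]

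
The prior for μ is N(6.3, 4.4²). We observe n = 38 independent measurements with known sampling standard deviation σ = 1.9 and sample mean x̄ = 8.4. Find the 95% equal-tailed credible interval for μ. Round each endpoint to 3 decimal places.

[7.787, 8.992]

Posterior precision = 1/4.4² + 38/1.9² = 0.0517 + 10.5263 = 10.5780, so posterior SD = 0.3075.
Posterior mean = (6.3/4.4² + 38·8.4/1.9²) / 10.5780 = 8.3897.
Interval: 8.3897 ± 1.960 × 0.3075 → [7.787, 8.992].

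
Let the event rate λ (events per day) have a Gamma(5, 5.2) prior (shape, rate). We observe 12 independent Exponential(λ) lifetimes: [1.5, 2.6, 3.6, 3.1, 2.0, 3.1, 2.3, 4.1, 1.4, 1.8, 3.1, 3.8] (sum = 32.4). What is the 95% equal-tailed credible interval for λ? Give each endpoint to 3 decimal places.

Posterior: Gamma(5+12, 5.2+32.4) = Gamma(17, 37.6) (shape, rate).
Equal-tailed 95% interval: Gamma(17, 37.6) quantiles at 0.025 and 0.975.
Posterior mean ≈ 0.452, SD ≈ 0.110; a Normal approximation gives roughly [0.237, 0.667].
Exact: lower = 0.263; upper = 0.691.

[0.263, 0.691]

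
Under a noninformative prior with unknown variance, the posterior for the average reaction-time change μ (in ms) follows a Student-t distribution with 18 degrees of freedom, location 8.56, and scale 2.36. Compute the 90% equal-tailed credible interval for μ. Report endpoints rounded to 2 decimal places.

The t_18 distribution is symmetric; the 90% interval is 8.56 ± t·2.36 with t_{0.95,18} = 1.734.
Half-width: 1.734 × 2.36 = 4.09.
8.56 − 4.09 = 4.47; 8.56 + 4.09 = 12.65.

[4.47, 12.65]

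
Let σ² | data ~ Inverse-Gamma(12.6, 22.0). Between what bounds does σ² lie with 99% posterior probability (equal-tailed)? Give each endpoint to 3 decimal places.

Inverse-Gamma(12.6, 22.0) quantiles: F⁻¹(0.005) and F⁻¹(0.995).
Equivalently, 1/σ² ~ Gamma(12.6, rate = 22.0); invert its 0.995 and 0.005 quantiles.
Posterior mean ≈ 1.897, SD ≈ 0.583; a Normal approximation gives roughly [0.396, 3.397].
Exact: lower = 0.932; upper = 4.133.

[0.932, 4.133]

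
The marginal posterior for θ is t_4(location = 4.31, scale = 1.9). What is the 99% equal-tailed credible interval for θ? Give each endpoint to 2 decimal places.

[-4.44, 13.06]

The t_4 distribution is symmetric; the 99% interval is 4.31 ± t·1.9 with t_{0.995,4} = 4.604.
Half-width: 4.604 × 1.9 = 8.75.
4.31 − 8.75 = -4.44; 4.31 + 8.75 = 13.06.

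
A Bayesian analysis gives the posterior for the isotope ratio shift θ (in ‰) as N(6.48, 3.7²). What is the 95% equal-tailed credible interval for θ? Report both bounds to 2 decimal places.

[-0.77, 13.73]

The posterior is symmetric, so the 95% equal-tailed interval is θ = 6.48 ± z·3.7 with z = 1.960.
Half-width: 1.960 × 3.7 = 7.25.
6.48 − 7.25 = -0.77; 6.48 + 7.25 = 13.73.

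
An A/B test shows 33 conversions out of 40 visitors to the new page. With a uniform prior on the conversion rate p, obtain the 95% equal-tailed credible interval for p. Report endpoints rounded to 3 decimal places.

[0.679, 0.912]

Posterior: Beta(1+33, 1+7) = Beta(34, 8).
Equal-tailed 95% interval: the 0.025 and 0.975 quantiles of Beta(34, 8).
Posterior mean ≈ 0.810, SD ≈ 0.060; a Normal approximation gives roughly [0.692, 0.927].
Exact: F⁻¹(0.025) = 0.679; F⁻¹(0.975) = 0.912.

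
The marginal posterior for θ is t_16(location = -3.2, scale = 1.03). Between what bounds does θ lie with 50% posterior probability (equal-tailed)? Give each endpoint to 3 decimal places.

The t_16 distribution is symmetric; the 50% interval is -3.2 ± t·1.03 with t_{0.75,16} = 0.690.
Half-width: 0.690 × 1.03 = 0.711.
-3.2 − 0.711 = -3.911; -3.2 + 0.711 = -2.489.

[-3.911, -2.489]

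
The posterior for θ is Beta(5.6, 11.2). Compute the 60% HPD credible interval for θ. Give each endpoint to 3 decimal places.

The posterior is unimodal and skewed, so the HPD interval has equal density at both endpoints and is the shortest 60% interval.
Solving f(0.220) = f(0.412) with F(0.412) − F(0.220) = 0.60 gives [0.220, 0.412].
For comparison, the equal-tailed interval is [0.235, 0.428]; the HPD is narrower and shifted toward the mode.

[0.220, 0.412]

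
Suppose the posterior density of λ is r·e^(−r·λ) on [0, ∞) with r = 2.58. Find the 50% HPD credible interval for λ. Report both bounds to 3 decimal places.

The exponential density is strictly decreasing on [0, ∞), so the HPD interval is anchored at 0: [0, q] with P(λ ≤ q) = 0.50.
q = −ln(1 − 0.50) / 2.58 = 0.6931 / 2.58 = 0.269.

[0.000, 0.269]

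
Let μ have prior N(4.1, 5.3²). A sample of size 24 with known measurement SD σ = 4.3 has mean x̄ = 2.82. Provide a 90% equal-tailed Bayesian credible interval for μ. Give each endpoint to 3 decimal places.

[1.430, 4.279]

Posterior precision = 1/5.3² + 24/4.3² = 0.0356 + 1.2980 = 1.3336, so posterior SD = 0.8659.
Posterior mean = (4.1/5.3² + 24·2.82/4.3²) / 1.3336 = 2.8542.
Interval: 2.8542 ± 1.645 × 0.8659 → [1.430, 4.279].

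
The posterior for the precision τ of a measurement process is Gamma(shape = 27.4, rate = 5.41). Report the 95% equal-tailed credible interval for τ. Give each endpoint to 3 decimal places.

[3.349, 7.130]

Posterior: Gamma(shape 27.4, rate 5.41).
Equal-tailed 95% interval: Gamma(27.4, 5.41) quantiles at 0.025 and 0.975.
Posterior mean ≈ 5.065, SD ≈ 0.968; a Normal approximation gives roughly [3.168, 6.961].
Exact: lower = 3.349; upper = 7.130.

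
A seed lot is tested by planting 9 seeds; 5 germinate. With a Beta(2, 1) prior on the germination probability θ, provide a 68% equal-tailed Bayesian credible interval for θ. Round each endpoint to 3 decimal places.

Posterior: Beta(2+5, 1+4) = Beta(7, 5).
Equal-tailed 68% interval: the 0.16 and 0.84 quantiles of Beta(7, 5).
Posterior mean ≈ 0.583, SD ≈ 0.137; a Normal approximation gives roughly [0.447, 0.719].
Exact: F⁻¹(0.16) = 0.442; F⁻¹(0.84) = 0.724.

[0.442, 0.724]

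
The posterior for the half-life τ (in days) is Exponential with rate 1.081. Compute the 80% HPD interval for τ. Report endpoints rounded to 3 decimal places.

The exponential density is strictly decreasing on [0, ∞), so the HPD interval is anchored at 0: [0, q] with P(τ ≤ q) = 0.80.
q = −ln(1 − 0.80) / 1.081 = 1.6094 / 1.081 = 1.489.

[0.000, 1.489]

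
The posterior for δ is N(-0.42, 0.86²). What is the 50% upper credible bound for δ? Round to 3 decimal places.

-0.420

Need U with P(δ ≤ U) = 0.50: U = -0.42 + z_{0.5}·0.86.
z = 0.000; U = -0.42 + 0.000 × 0.86 = -0.420.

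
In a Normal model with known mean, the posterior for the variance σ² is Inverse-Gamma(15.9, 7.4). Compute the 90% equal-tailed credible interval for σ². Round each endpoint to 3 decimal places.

[0.322, 0.743]

Inverse-Gamma(15.9, 7.4) quantiles: F⁻¹(0.05) and F⁻¹(0.95).
Equivalently, 1/σ² ~ Gamma(15.9, rate = 7.4); invert its 0.95 and 0.05 quantiles.
Posterior mean ≈ 0.497, SD ≈ 0.133; a Normal approximation gives roughly [0.278, 0.716].
Exact: lower = 0.322; upper = 0.743.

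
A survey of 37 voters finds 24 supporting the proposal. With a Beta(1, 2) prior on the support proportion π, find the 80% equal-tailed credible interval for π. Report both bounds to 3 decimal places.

[0.526, 0.721]

Posterior: Beta(1+24, 2+13) = Beta(25, 15).
Equal-tailed 80% interval: the 0.1 and 0.9 quantiles of Beta(25, 15).
Posterior mean ≈ 0.625, SD ≈ 0.076; a Normal approximation gives roughly [0.528, 0.722].
Exact: F⁻¹(0.1) = 0.526; F⁻¹(0.9) = 0.721.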